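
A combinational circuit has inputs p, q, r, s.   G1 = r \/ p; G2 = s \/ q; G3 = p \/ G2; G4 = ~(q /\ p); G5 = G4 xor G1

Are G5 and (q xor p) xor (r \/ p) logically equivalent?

G1 = r \/ p
G4 = ~(q /\ p)
G5 = G4 xor G1 = (~(q /\ p)) xor (r \/ p)
At p=0, q=0, r=0, s=0: circuit gives 1, formula gives 0.

No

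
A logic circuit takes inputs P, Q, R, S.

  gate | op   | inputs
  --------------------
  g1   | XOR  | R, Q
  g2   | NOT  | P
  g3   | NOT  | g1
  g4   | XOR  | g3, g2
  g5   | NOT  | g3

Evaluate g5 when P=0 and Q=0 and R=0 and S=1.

0

g1 = 0 XOR 0 = 0
g3 = NOT 0 = 1
g5 = NOT 1 = 0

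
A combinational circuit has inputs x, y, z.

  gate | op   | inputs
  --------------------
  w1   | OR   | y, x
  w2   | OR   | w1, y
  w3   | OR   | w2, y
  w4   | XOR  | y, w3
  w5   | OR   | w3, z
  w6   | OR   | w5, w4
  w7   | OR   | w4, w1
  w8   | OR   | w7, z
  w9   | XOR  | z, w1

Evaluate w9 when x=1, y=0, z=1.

w1 = 0 OR 1 = 1
w9 = 1 XOR 1 = 0

0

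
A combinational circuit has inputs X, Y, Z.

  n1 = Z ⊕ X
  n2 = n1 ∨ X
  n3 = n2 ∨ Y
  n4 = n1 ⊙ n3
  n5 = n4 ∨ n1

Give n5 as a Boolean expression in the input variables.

((Z ⊕ X) ⊙ (((Z ⊕ X) ∨ X) ∨ Y)) ∨ (Z ⊕ X)

n1 = Z ⊕ X
n2 = n1 ∨ X = (Z ⊕ X) ∨ X
n3 = n2 ∨ Y = ((Z ⊕ X) ∨ X) ∨ Y
n4 = n1 ⊙ n3 = (Z ⊕ X) ⊙ (((Z ⊕ X) ∨ X) ∨ Y)
n5 = n4 ∨ n1 = ((Z ⊕ X) ⊙ (((Z ⊕ X) ∨ X) ∨ Y)) ∨ (Z ⊕ X)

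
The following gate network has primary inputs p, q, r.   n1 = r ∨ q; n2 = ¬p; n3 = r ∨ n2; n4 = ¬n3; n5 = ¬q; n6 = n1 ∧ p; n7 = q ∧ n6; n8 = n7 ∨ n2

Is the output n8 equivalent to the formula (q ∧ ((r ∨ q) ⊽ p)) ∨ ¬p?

No

n1 = r ∨ q
n2 = ¬p
n6 = n1 ∧ p = (r ∨ q) ∧ p
n7 = q ∧ n6 = q ∧ ((r ∨ q) ∧ p)
n8 = n7 ∨ n2 = (q ∧ ((r ∨ q) ∧ p)) ∨ ¬p
At p=1, q=1, r=0: circuit gives 1, formula gives 0.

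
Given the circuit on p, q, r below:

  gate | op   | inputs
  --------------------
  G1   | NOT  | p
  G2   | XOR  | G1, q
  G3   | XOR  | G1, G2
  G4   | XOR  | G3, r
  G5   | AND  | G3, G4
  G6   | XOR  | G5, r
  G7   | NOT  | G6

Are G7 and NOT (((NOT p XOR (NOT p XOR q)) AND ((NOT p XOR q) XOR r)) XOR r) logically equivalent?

No

G1 = NOT p
G2 = G1 XOR q = NOT p XOR q
G3 = G1 XOR G2 = NOT p XOR (NOT p XOR q)
G4 = G3 XOR r = (NOT p XOR (NOT p XOR q)) XOR r
G5 = G3 AND G4 = (NOT p XOR (NOT p XOR q)) AND ((NOT p XOR (NOT p XOR q)) XOR r)
G6 = G5 XOR r = ((NOT p XOR (NOT p XOR q)) AND ((NOT p XOR (NOT p XOR q)) XOR r)) XOR r
G7 = NOT G6 = NOT (((NOT p XOR (NOT p XOR q)) AND ((NOT p XOR (NOT p XOR q)) XOR r)) XOR r)
At p=0, q=1, r=0: circuit gives 0, formula gives 1.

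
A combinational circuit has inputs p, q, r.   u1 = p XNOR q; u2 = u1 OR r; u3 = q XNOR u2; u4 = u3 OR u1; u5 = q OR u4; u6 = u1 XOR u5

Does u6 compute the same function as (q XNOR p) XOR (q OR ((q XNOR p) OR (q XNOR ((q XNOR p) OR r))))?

Yes

u1 = p XNOR q
u2 = u1 OR r = (p XNOR q) OR r
u3 = q XNOR u2 = q XNOR ((p XNOR q) OR r)
u4 = u3 OR u1 = (q XNOR ((p XNOR q) OR r)) OR (p XNOR q)
u5 = q OR u4 = q OR ((q XNOR ((p XNOR q) OR r)) OR (p XNOR q))
u6 = u1 XOR u5 = (p XNOR q) XOR (q OR ((q XNOR ((p XNOR q) OR r)) OR (p XNOR q)))
At p=0, q=0, r=0: circuit gives 0, formula gives 0.
At p=0, q=1, r=0: circuit gives 1, formula gives 1.
Agrees on all 8 inputs.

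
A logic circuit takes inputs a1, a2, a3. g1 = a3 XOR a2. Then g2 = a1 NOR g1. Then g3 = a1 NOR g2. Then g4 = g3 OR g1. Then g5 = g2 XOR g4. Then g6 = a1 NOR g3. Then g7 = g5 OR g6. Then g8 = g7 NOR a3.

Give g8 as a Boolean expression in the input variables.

g1 = a3 XOR a2
g2 = a1 NOR g1 = a1 NOR (a3 XOR a2)
g3 = a1 NOR g2 = a1 NOR (a1 NOR (a3 XOR a2))
g4 = g3 OR g1 = (a1 NOR (a1 NOR (a3 XOR a2))) OR (a3 XOR a2)
g5 = g2 XOR g4 = (a1 NOR (a3 XOR a2)) XOR ((a1 NOR (a1 NOR (a3 XOR a2))) OR (a3 XOR a2))
g6 = a1 NOR g3 = a1 NOR (a1 NOR (a1 NOR (a3 XOR a2)))
g7 = g5 OR g6 = ((a1 NOR (a3 XOR a2)) XOR ((a1 NOR (a1 NOR (a3 XOR a2))) OR (a3 XOR a2))) OR (a1 NOR (a1 NOR (a1 NOR (a3 XOR a2))))
g8 = g7 NOR a3 = (((a1 NOR (a3 XOR a2)) XOR ((a1 NOR (a1 NOR (a3 XOR a2))) OR (a3 XOR a2))) OR (a1 NOR (a1 NOR (a1 NOR (a3 XOR a2))))) NOR a3

(((a1 NOR (a3 XOR a2)) XOR ((a1 NOR (a1 NOR (a3 XOR a2))) OR (a3 XOR a2))) OR (a1 NOR (a1 NOR (a1 NOR (a3 XOR a2))))) NOR a3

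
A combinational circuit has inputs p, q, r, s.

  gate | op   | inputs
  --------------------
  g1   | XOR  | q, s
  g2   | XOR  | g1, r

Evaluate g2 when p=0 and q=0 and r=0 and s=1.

1

g1 = 0 XOR 1 = 1
g2 = 1 XOR 0 = 1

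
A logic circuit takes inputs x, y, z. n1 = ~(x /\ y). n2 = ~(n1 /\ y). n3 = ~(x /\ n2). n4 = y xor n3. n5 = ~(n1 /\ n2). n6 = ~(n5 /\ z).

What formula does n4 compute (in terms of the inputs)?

y xor (~(x /\ (~((~(x /\ y)) /\ y))))

n1 = ~(x /\ y)
n2 = ~(n1 /\ y) = ~((~(x /\ y)) /\ y)
n3 = ~(x /\ n2) = ~(x /\ (~((~(x /\ y)) /\ y)))
n4 = y xor n3 = y xor (~(x /\ (~((~(x /\ y)) /\ y))))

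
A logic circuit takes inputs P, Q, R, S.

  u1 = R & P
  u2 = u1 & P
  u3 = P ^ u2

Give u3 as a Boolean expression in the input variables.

u1 = R & P
u2 = u1 & P = (R & P) & P
u3 = P ^ u2 = P ^ ((R & P) & P)

P ^ ((R & P) & P)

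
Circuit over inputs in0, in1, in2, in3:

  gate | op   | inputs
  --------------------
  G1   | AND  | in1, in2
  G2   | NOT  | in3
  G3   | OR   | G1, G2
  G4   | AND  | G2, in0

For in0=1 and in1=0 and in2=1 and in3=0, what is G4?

G2 = NOT 0 = 1
G4 = 1 AND 1 = 1

1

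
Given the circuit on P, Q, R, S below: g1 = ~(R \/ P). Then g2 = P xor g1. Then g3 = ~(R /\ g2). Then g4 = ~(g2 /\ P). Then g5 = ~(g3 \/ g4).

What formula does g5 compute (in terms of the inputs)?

g1 = ~(R \/ P)
g2 = P xor g1 = P xor (~(R \/ P))
g3 = ~(R /\ g2) = ~(R /\ (P xor (~(R \/ P))))
g4 = ~(g2 /\ P) = ~((P xor (~(R \/ P))) /\ P)
g5 = ~(g3 \/ g4) = ~((~(R /\ (P xor (~(R \/ P))))) \/ (~((P xor (~(R \/ P))) /\ P)))

~((~(R /\ (P xor (~(R \/ P))))) \/ (~((P xor (~(R \/ P))) /\ P)))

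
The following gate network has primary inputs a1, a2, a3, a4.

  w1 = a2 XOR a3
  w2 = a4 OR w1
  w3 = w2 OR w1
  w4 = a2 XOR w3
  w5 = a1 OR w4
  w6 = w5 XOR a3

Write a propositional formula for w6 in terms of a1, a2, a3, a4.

(a1 OR (a2 XOR ((a4 OR (a2 XOR a3)) OR (a2 XOR a3)))) XOR a3

w1 = a2 XOR a3
w2 = a4 OR w1 = a4 OR (a2 XOR a3)
w3 = w2 OR w1 = (a4 OR (a2 XOR a3)) OR (a2 XOR a3)
w4 = a2 XOR w3 = a2 XOR ((a4 OR (a2 XOR a3)) OR (a2 XOR a3))
w5 = a1 OR w4 = a1 OR (a2 XOR ((a4 OR (a2 XOR a3)) OR (a2 XOR a3)))
w6 = w5 XOR a3 = (a1 OR (a2 XOR ((a4 OR (a2 XOR a3)) OR (a2 XOR a3)))) XOR a3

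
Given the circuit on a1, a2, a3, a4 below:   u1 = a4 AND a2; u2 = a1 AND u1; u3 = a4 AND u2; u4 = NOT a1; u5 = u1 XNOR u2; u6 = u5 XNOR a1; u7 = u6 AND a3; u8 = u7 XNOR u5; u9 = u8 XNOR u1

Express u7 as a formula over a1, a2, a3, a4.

u1 = a4 AND a2
u2 = a1 AND u1 = a1 AND (a4 AND a2)
u5 = u1 XNOR u2 = (a4 AND a2) XNOR (a1 AND (a4 AND a2))
u6 = u5 XNOR a1 = ((a4 AND a2) XNOR (a1 AND (a4 AND a2))) XNOR a1
u7 = u6 AND a3 = (((a4 AND a2) XNOR (a1 AND (a4 AND a2))) XNOR a1) AND a3

(((a4 AND a2) XNOR (a1 AND (a4 AND a2))) XNOR a1) AND a3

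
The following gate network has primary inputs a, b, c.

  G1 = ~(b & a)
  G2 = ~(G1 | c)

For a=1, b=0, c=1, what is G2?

G1 = ~(0 & 1) = 1
G2 = ~(1 | 1) = 0

0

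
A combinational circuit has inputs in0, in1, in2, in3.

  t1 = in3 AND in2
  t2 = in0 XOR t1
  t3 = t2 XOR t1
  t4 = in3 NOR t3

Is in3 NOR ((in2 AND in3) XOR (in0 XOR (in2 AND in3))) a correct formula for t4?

Yes

t1 = in3 AND in2
t2 = in0 XOR t1 = in0 XOR (in3 AND in2)
t3 = t2 XOR t1 = (in0 XOR (in3 AND in2)) XOR (in3 AND in2)
t4 = in3 NOR t3 = in3 NOR ((in0 XOR (in3 AND in2)) XOR (in3 AND in2))
At in0=0, in1=0, in2=0, in3=1: circuit gives 0, formula gives 0.
At in0=0, in1=0, in2=0, in3=0: circuit gives 1, formula gives 1.
Agrees on all 16 inputs.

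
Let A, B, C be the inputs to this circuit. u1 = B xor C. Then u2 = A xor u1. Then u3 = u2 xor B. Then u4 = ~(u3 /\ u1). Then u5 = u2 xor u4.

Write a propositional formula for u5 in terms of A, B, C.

u1 = B xor C
u2 = A xor u1 = A xor (B xor C)
u3 = u2 xor B = (A xor (B xor C)) xor B
u4 = ~(u3 /\ u1) = ~(((A xor (B xor C)) xor B) /\ (B xor C))
u5 = u2 xor u4 = (A xor (B xor C)) xor (~(((A xor (B xor C)) xor B) /\ (B xor C)))

(A xor (B xor C)) xor (~(((A xor (B xor C)) xor B) /\ (B xor C)))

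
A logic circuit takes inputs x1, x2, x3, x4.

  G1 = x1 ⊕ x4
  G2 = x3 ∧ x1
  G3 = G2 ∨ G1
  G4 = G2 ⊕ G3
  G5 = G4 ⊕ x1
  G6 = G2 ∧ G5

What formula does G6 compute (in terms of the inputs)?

(x3 ∧ x1) ∧ (((x3 ∧ x1) ⊕ ((x3 ∧ x1) ∨ (x1 ⊕ x4))) ⊕ x1)

G1 = x1 ⊕ x4
G2 = x3 ∧ x1
G3 = G2 ∨ G1 = (x3 ∧ x1) ∨ (x1 ⊕ x4)
G4 = G2 ⊕ G3 = (x3 ∧ x1) ⊕ ((x3 ∧ x1) ∨ (x1 ⊕ x4))
G5 = G4 ⊕ x1 = ((x3 ∧ x1) ⊕ ((x3 ∧ x1) ∨ (x1 ⊕ x4))) ⊕ x1
G6 = G2 ∧ G5 = (x3 ∧ x1) ∧ (((x3 ∧ x1) ⊕ ((x3 ∧ x1) ∨ (x1 ⊕ x4))) ⊕ x1)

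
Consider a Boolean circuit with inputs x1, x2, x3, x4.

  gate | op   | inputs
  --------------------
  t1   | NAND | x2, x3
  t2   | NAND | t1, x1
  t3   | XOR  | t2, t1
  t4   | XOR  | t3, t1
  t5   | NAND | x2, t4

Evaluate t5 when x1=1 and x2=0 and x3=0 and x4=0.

1

t1 = 0 NAND 0 = 1
t2 = 1 NAND 1 = 0
t3 = 0 XOR 1 = 1
t4 = 1 XOR 1 = 0
t5 = 0 NAND 0 = 1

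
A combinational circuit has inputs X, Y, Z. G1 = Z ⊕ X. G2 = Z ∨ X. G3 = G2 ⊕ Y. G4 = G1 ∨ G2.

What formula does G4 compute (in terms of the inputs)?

G1 = Z ⊕ X
G2 = Z ∨ X
G4 = G1 ∨ G2 = (Z ⊕ X) ∨ (Z ∨ X)

(Z ⊕ X) ∨ (Z ∨ X)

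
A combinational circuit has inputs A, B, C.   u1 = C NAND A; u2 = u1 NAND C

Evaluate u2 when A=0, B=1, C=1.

0

u1 = 1 NAND 0 = 1
u2 = 1 NAND 1 = 0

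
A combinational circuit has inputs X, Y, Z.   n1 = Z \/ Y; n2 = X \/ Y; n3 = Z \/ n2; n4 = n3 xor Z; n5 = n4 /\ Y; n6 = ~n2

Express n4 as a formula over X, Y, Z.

(Z \/ (X \/ Y)) xor Z

n2 = X \/ Y
n3 = Z \/ n2 = Z \/ (X \/ Y)
n4 = n3 xor Z = (Z \/ (X \/ Y)) xor Z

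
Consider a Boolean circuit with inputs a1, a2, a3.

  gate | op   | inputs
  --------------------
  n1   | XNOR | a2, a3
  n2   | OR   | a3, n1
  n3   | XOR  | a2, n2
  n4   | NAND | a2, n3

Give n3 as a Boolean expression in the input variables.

n1 = a2 XNOR a3
n2 = a3 OR n1 = a3 OR (a2 XNOR a3)
n3 = a2 XOR n2 = a2 XOR (a3 OR (a2 XNOR a3))

a2 XOR (a3 OR (a2 XNOR a3))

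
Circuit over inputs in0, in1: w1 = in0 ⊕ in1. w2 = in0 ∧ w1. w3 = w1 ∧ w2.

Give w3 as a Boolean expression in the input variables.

(in0 ⊕ in1) ∧ (in0 ∧ (in0 ⊕ in1))

w1 = in0 ⊕ in1
w2 = in0 ∧ w1 = in0 ∧ (in0 ⊕ in1)
w3 = w1 ∧ w2 = (in0 ⊕ in1) ∧ (in0 ∧ (in0 ⊕ in1))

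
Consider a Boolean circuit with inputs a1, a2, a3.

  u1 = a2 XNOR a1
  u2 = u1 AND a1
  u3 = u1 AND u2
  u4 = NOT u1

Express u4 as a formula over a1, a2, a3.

NOT (a2 XNOR a1)

u1 = a2 XNOR a1
u4 = NOT u1 = NOT (a2 XNOR a1)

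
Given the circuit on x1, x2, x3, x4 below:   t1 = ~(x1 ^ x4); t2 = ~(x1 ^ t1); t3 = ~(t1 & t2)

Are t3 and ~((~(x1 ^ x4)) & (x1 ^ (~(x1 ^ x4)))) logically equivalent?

t1 = ~(x1 ^ x4)
t2 = ~(x1 ^ t1) = ~(x1 ^ (~(x1 ^ x4)))
t3 = ~(t1 & t2) = ~((~(x1 ^ x4)) & (~(x1 ^ (~(x1 ^ x4)))))
At x1=0, x2=0, x3=0, x4=0: circuit gives 1, formula gives 0.

No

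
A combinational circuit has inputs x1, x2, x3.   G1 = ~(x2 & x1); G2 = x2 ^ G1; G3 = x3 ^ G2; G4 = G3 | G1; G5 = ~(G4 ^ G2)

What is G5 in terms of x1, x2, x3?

~(((x3 ^ (x2 ^ (~(x2 & x1)))) | (~(x2 & x1))) ^ (x2 ^ (~(x2 & x1))))

G1 = ~(x2 & x1)
G2 = x2 ^ G1 = x2 ^ (~(x2 & x1))
G3 = x3 ^ G2 = x3 ^ (x2 ^ (~(x2 & x1)))
G4 = G3 | G1 = (x3 ^ (x2 ^ (~(x2 & x1)))) | (~(x2 & x1))
G5 = ~(G4 ^ G2) = ~(((x3 ^ (x2 ^ (~(x2 & x1)))) | (~(x2 & x1))) ^ (x2 ^ (~(x2 & x1))))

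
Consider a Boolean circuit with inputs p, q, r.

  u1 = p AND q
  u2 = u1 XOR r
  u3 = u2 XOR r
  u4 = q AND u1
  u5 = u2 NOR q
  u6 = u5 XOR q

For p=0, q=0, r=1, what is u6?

0

u1 = 0 AND 0 = 0
u2 = 0 XOR 1 = 1
u5 = 1 NOR 0 = 0
u6 = 0 XOR 0 = 0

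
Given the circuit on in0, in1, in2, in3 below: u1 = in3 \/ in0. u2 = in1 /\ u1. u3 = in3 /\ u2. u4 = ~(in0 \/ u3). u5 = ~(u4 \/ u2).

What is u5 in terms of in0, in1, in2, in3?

~((~(in0 \/ (in3 /\ (in1 /\ (in3 \/ in0))))) \/ (in1 /\ (in3 \/ in0)))

u1 = in3 \/ in0
u2 = in1 /\ u1 = in1 /\ (in3 \/ in0)
u3 = in3 /\ u2 = in3 /\ (in1 /\ (in3 \/ in0))
u4 = ~(in0 \/ u3) = ~(in0 \/ (in3 /\ (in1 /\ (in3 \/ in0))))
u5 = ~(u4 \/ u2) = ~((~(in0 \/ (in3 /\ (in1 /\ (in3 \/ in0))))) \/ (in1 /\ (in3 \/ in0)))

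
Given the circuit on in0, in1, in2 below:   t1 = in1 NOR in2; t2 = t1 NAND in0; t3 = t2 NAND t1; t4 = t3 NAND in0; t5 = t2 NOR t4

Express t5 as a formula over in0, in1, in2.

t1 = in1 NOR in2
t2 = t1 NAND in0 = (in1 NOR in2) NAND in0
t3 = t2 NAND t1 = ((in1 NOR in2) NAND in0) NAND (in1 NOR in2)
t4 = t3 NAND in0 = (((in1 NOR in2) NAND in0) NAND (in1 NOR in2)) NAND in0
t5 = t2 NOR t4 = ((in1 NOR in2) NAND in0) NOR ((((in1 NOR in2) NAND in0) NAND (in1 NOR in2)) NAND in0)

((in1 NOR in2) NAND in0) NOR ((((in1 NOR in2) NAND in0) NAND (in1 NOR in2)) NAND in0)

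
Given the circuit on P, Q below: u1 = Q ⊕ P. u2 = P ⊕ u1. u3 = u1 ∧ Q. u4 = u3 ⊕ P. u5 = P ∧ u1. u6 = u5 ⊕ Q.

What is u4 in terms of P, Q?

u1 = Q ⊕ P
u3 = u1 ∧ Q = (Q ⊕ P) ∧ Q
u4 = u3 ⊕ P = ((Q ⊕ P) ∧ Q) ⊕ P

((Q ⊕ P) ∧ Q) ⊕ P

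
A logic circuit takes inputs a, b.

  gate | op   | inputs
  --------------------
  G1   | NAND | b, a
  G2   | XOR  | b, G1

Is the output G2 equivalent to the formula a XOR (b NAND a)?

G1 = b NAND a
G2 = b XOR G1 = b XOR (b NAND a)
At a=0, b=1: circuit gives 0, formula gives 1.

No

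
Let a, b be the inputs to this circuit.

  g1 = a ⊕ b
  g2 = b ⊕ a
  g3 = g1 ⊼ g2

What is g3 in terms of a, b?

(a ⊕ b) ⊼ (b ⊕ a)

g1 = a ⊕ b
g2 = b ⊕ a
g3 = g1 ⊼ g2 = (a ⊕ b) ⊼ (b ⊕ a)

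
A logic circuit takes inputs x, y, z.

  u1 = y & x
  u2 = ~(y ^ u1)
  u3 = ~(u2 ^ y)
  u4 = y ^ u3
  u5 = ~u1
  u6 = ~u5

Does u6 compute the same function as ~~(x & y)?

Yes

u1 = y & x
u5 = ~u1 = ~(y & x)
u6 = ~u5 = ~~(y & x)
At x=0, y=0, z=0: circuit gives 0, formula gives 0.
At x=1, y=1, z=0: circuit gives 1, formula gives 1.
Agrees on all 8 inputs.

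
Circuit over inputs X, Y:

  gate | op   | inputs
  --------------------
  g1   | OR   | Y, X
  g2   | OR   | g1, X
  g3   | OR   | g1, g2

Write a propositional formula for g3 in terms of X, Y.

g1 = Y OR X
g2 = g1 OR X = (Y OR X) OR X
g3 = g1 OR g2 = (Y OR X) OR ((Y OR X) OR X)

(Y OR X) OR ((Y OR X) OR X)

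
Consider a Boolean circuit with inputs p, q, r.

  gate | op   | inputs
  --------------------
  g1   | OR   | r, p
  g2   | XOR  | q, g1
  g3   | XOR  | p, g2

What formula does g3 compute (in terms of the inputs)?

p XOR (q XOR (r OR p))

g1 = r OR p
g2 = q XOR g1 = q XOR (r OR p)
g3 = p XOR g2 = p XOR (q XOR (r OR p))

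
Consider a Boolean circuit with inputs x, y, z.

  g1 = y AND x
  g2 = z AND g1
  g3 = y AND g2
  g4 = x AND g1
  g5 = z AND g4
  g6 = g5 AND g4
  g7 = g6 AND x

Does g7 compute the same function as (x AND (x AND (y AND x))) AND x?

g1 = y AND x
g4 = x AND g1 = x AND (y AND x)
g5 = z AND g4 = z AND (x AND (y AND x))
g6 = g5 AND g4 = (z AND (x AND (y AND x))) AND (x AND (y AND x))
g7 = g6 AND x = ((z AND (x AND (y AND x))) AND (x AND (y AND x))) AND x
At x=1, y=1, z=0: circuit gives 0, formula gives 1.

No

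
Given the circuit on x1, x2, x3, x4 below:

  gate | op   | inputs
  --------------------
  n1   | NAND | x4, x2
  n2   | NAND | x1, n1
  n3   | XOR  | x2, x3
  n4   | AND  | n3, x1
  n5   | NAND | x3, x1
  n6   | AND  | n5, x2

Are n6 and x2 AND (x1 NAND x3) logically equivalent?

Yes

n5 = x3 NAND x1
n6 = n5 AND x2 = (x3 NAND x1) AND x2
At x1=0, x2=0, x3=0, x4=0: circuit gives 0, formula gives 0.
At x1=0, x2=1, x3=0, x4=0: circuit gives 1, formula gives 1.
Agrees on all 16 inputs.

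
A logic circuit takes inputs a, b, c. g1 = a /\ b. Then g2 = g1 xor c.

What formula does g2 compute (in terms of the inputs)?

g1 = a /\ b
g2 = g1 xor c = (a /\ b) xor c

(a /\ b) xor c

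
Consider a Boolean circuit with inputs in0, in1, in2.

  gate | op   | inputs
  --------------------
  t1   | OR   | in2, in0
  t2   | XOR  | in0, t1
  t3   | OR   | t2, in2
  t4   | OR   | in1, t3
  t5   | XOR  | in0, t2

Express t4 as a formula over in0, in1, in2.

t1 = in2 OR in0
t2 = in0 XOR t1 = in0 XOR (in2 OR in0)
t3 = t2 OR in2 = (in0 XOR (in2 OR in0)) OR in2
t4 = in1 OR t3 = in1 OR ((in0 XOR (in2 OR in0)) OR in2)

in1 OR ((in0 XOR (in2 OR in0)) OR in2)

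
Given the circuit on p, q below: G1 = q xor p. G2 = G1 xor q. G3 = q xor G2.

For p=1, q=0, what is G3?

G1 = 0 xor 1 = 1
G2 = 1 xor 0 = 1
G3 = 0 xor 1 = 1

1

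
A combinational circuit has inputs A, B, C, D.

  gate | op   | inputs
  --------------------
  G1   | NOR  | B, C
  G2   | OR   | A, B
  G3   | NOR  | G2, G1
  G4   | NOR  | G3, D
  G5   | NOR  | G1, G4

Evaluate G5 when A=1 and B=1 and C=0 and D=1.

G1 = 1 NOR 0 = 0
G2 = 1 OR 1 = 1
G3 = 1 NOR 0 = 0
G4 = 0 NOR 1 = 0
G5 = 0 NOR 0 = 1

1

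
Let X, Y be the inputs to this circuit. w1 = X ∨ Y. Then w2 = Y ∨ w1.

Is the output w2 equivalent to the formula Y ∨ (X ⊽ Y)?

w1 = X ∨ Y
w2 = Y ∨ w1 = Y ∨ (X ∨ Y)
At X=0, Y=0: circuit gives 0, formula gives 1.

No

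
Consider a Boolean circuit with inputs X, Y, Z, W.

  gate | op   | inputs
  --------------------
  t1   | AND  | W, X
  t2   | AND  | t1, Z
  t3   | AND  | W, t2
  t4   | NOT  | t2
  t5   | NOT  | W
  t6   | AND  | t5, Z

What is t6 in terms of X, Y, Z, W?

t5 = NOT W
t6 = t5 AND Z = NOT W AND Z

NOT W AND Z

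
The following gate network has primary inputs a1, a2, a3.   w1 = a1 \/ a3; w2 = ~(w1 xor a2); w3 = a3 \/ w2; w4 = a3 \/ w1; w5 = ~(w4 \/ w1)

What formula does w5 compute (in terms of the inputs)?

~((a3 \/ (a1 \/ a3)) \/ (a1 \/ a3))

w1 = a1 \/ a3
w4 = a3 \/ w1 = a3 \/ (a1 \/ a3)
w5 = ~(w4 \/ w1) = ~((a3 \/ (a1 \/ a3)) \/ (a1 \/ a3))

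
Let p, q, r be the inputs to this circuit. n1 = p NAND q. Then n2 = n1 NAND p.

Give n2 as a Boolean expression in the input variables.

n1 = p NAND q
n2 = n1 NAND p = (p NAND q) NAND p

(p NAND q) NAND p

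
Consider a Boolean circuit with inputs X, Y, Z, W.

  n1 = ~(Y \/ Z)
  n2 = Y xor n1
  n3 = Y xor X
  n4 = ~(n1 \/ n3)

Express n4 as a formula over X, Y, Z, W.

~((~(Y \/ Z)) \/ (Y xor X))

n1 = ~(Y \/ Z)
n3 = Y xor X
n4 = ~(n1 \/ n3) = ~((~(Y \/ Z)) \/ (Y xor X))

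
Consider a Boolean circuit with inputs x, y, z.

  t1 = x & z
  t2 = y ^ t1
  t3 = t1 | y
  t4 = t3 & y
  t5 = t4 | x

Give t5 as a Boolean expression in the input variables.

t1 = x & z
t3 = t1 | y = (x & z) | y
t4 = t3 & y = ((x & z) | y) & y
t5 = t4 | x = (((x & z) | y) & y) | x

(((x & z) | y) & y) | x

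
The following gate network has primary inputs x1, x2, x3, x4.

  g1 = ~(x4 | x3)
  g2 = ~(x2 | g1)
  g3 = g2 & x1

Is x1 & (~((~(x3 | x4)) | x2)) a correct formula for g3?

Yes

g1 = ~(x4 | x3)
g2 = ~(x2 | g1) = ~(x2 | (~(x4 | x3)))
g3 = g2 & x1 = (~(x2 | (~(x4 | x3)))) & x1
At x1=0, x2=0, x3=0, x4=0: circuit gives 0, formula gives 0.
At x1=1, x2=0, x3=0, x4=1: circuit gives 1, formula gives 1.
Agrees on all 16 inputs.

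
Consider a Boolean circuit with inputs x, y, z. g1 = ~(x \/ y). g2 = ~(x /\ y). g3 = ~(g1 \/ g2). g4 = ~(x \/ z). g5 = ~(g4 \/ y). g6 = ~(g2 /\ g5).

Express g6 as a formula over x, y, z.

g2 = ~(x /\ y)
g4 = ~(x \/ z)
g5 = ~(g4 \/ y) = ~((~(x \/ z)) \/ y)
g6 = ~(g2 /\ g5) = ~((~(x /\ y)) /\ (~((~(x \/ z)) \/ y)))

~((~(x /\ y)) /\ (~((~(x \/ z)) \/ y)))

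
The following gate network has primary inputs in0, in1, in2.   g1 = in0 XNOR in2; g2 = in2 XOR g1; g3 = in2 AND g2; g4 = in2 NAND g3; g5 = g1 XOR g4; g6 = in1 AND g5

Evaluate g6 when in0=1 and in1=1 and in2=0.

1

g1 = 1 XNOR 0 = 0
g2 = 0 XOR 0 = 0
g3 = 0 AND 0 = 0
g4 = 0 NAND 0 = 1
g5 = 0 XOR 1 = 1
g6 = 1 AND 1 = 1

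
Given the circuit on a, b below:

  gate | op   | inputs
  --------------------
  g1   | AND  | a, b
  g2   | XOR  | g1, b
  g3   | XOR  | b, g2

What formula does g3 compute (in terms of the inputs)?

b XOR ((a AND b) XOR b)

g1 = a AND b
g2 = g1 XOR b = (a AND b) XOR b
g3 = b XOR g2 = b XOR ((a AND b) XOR b)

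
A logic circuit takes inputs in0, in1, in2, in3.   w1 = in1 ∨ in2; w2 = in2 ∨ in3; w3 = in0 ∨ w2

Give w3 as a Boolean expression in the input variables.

w2 = in2 ∨ in3
w3 = in0 ∨ w2 = in0 ∨ (in2 ∨ in3)

in0 ∨ (in2 ∨ in3)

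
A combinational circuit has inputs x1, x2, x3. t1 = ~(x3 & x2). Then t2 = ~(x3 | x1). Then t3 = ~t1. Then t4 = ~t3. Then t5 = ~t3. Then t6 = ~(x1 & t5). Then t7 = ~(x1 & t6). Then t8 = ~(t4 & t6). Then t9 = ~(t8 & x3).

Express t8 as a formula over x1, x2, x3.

t1 = ~(x3 & x2)
t3 = ~t1 = ~(~(x3 & x2))
t4 = ~t3 = ~~(~(x3 & x2))
t5 = ~t3 = ~~(~(x3 & x2))
t6 = ~(x1 & t5) = ~(x1 & ~~(~(x3 & x2)))
t8 = ~(t4 & t6) = ~(~~(~(x3 & x2)) & (~(x1 & ~~(~(x3 & x2)))))

~(~~(~(x3 & x2)) & (~(x1 & ~~(~(x3 & x2)))))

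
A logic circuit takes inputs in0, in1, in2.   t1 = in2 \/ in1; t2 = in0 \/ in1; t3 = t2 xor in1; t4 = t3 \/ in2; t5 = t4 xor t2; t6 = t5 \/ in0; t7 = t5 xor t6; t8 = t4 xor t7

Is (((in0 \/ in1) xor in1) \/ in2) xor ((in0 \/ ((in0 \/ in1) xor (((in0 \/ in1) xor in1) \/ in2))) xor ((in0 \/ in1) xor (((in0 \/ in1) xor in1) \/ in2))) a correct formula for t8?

t2 = in0 \/ in1
t3 = t2 xor in1 = (in0 \/ in1) xor in1
t4 = t3 \/ in2 = ((in0 \/ in1) xor in1) \/ in2
t5 = t4 xor t2 = (((in0 \/ in1) xor in1) \/ in2) xor (in0 \/ in1)
t6 = t5 \/ in0 = ((((in0 \/ in1) xor in1) \/ in2) xor (in0 \/ in1)) \/ in0
t7 = t5 xor t6 = ((((in0 \/ in1) xor in1) \/ in2) xor (in0 \/ in1)) xor (((((in0 \/ in1) xor in1) \/ in2) xor (in0 \/ in1)) \/ in0)
t8 = t4 xor t7 = (((in0 \/ in1) xor in1) \/ in2) xor (((((in0 \/ in1) xor in1) \/ in2) xor (in0 \/ in1)) xor (((((in0 \/ in1) xor in1) \/ in2) xor (in0 \/ in1)) \/ in0))
At in0=0, in1=0, in2=0: circuit gives 0, formula gives 0.
At in0=0, in1=0, in2=1: circuit gives 1, formula gives 1.
Agrees on all 8 inputs.

Yes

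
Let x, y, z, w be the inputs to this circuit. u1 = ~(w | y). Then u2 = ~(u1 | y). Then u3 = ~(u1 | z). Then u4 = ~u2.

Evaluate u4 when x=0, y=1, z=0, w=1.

u1 = ~(1 | 1) = 0
u2 = ~(0 | 1) = 0
u4 = ~0 = 1

1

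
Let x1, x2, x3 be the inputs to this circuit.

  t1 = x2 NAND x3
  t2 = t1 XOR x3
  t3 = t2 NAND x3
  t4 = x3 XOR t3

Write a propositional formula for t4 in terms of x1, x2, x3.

t1 = x2 NAND x3
t2 = t1 XOR x3 = (x2 NAND x3) XOR x3
t3 = t2 NAND x3 = ((x2 NAND x3) XOR x3) NAND x3
t4 = x3 XOR t3 = x3 XOR (((x2 NAND x3) XOR x3) NAND x3)

x3 XOR (((x2 NAND x3) XOR x3) NAND x3)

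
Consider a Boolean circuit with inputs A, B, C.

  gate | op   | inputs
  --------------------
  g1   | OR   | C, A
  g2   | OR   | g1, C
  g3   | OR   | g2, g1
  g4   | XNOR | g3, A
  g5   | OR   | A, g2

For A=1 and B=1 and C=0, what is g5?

1

g1 = 0 OR 1 = 1
g2 = 1 OR 0 = 1
g5 = 1 OR 1 = 1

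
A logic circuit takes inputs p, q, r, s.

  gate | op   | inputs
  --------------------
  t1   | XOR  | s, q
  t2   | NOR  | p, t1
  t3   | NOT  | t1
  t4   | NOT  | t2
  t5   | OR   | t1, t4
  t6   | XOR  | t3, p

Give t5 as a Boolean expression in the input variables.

(s XOR q) OR NOT (p NOR (s XOR q))

t1 = s XOR q
t2 = p NOR t1 = p NOR (s XOR q)
t4 = NOT t2 = NOT (p NOR (s XOR q))
t5 = t1 OR t4 = (s XOR q) OR NOT (p NOR (s XOR q))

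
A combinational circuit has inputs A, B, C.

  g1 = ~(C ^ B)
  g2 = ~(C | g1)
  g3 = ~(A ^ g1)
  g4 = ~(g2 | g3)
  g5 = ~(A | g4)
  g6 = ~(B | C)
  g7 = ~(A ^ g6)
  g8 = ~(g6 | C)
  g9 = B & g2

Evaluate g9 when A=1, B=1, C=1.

g1 = ~(1 ^ 1) = 1
g2 = ~(1 | 1) = 0
g9 = 1 & 0 = 0

0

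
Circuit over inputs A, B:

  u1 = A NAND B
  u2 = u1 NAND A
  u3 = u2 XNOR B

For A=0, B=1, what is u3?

1

u1 = 0 NAND 1 = 1
u2 = 1 NAND 0 = 1
u3 = 1 XNOR 1 = 1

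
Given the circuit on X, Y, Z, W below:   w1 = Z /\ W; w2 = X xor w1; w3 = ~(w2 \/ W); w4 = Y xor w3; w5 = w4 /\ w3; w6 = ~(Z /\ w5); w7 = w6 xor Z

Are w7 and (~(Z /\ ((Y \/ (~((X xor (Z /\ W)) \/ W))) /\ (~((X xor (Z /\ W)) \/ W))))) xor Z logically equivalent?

w1 = Z /\ W
w2 = X xor w1 = X xor (Z /\ W)
w3 = ~(w2 \/ W) = ~((X xor (Z /\ W)) \/ W)
w4 = Y xor w3 = Y xor (~((X xor (Z /\ W)) \/ W))
w5 = w4 /\ w3 = (Y xor (~((X xor (Z /\ W)) \/ W))) /\ (~((X xor (Z /\ W)) \/ W))
w6 = ~(Z /\ w5) = ~(Z /\ ((Y xor (~((X xor (Z /\ W)) \/ W))) /\ (~((X xor (Z /\ W)) \/ W))))
w7 = w6 xor Z = (~(Z /\ ((Y xor (~((X xor (Z /\ W)) \/ W))) /\ (~((X xor (Z /\ W)) \/ W))))) xor Z
At X=0, Y=1, Z=1, W=0: circuit gives 0, formula gives 1.

No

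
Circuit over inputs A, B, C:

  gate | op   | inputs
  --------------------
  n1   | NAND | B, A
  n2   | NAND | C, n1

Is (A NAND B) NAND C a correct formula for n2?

n1 = B NAND A
n2 = C NAND n1 = C NAND (B NAND A)
At A=0, B=0, C=1: circuit gives 0, formula gives 0.
At A=0, B=0, C=0: circuit gives 1, formula gives 1.
Agrees on all 8 inputs.

Yes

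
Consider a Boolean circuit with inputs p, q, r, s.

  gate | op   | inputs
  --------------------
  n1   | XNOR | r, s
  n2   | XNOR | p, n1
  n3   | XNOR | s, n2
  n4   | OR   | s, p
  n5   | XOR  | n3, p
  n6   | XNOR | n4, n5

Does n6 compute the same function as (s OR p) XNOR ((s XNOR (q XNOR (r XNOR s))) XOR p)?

No

n1 = r XNOR s
n2 = p XNOR n1 = p XNOR (r XNOR s)
n3 = s XNOR n2 = s XNOR (p XNOR (r XNOR s))
n4 = s OR p
n5 = n3 XOR p = (s XNOR (p XNOR (r XNOR s))) XOR p
n6 = n4 XNOR n5 = (s OR p) XNOR ((s XNOR (p XNOR (r XNOR s))) XOR p)
At p=0, q=1, r=0, s=0: circuit gives 0, formula gives 1.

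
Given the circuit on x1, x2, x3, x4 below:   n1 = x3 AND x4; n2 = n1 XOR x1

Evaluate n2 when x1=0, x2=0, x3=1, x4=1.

1

n1 = 1 AND 1 = 1
n2 = 1 XOR 0 = 1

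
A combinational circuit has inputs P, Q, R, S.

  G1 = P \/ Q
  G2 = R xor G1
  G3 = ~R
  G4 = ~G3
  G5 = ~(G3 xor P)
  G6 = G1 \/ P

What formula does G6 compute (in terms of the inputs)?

G1 = P \/ Q
G6 = G1 \/ P = (P \/ Q) \/ P

(P \/ Q) \/ P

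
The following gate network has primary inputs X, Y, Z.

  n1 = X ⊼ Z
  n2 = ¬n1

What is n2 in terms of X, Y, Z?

¬(X ⊼ Z)

n1 = X ⊼ Z
n2 = ¬n1 = ¬(X ⊼ Z)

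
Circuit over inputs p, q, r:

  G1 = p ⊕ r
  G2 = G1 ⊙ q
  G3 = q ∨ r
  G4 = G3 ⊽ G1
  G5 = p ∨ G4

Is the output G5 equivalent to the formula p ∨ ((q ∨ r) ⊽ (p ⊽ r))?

No

G1 = p ⊕ r
G3 = q ∨ r
G4 = G3 ⊽ G1 = (q ∨ r) ⊽ (p ⊕ r)
G5 = p ∨ G4 = p ∨ ((q ∨ r) ⊽ (p ⊕ r))
At p=0, q=0, r=0: circuit gives 1, formula gives 0.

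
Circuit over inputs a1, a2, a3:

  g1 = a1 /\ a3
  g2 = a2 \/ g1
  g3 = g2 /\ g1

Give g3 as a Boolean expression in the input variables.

(a2 \/ (a1 /\ a3)) /\ (a1 /\ a3)

g1 = a1 /\ a3
g2 = a2 \/ g1 = a2 \/ (a1 /\ a3)
g3 = g2 /\ g1 = (a2 \/ (a1 /\ a3)) /\ (a1 /\ a3)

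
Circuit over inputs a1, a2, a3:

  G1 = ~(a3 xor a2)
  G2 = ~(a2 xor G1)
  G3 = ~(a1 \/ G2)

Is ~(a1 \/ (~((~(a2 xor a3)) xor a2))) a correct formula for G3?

Yes

G1 = ~(a3 xor a2)
G2 = ~(a2 xor G1) = ~(a2 xor (~(a3 xor a2)))
G3 = ~(a1 \/ G2) = ~(a1 \/ (~(a2 xor (~(a3 xor a2)))))
At a1=0, a2=0, a3=1: circuit gives 0, formula gives 0.
At a1=0, a2=0, a3=0: circuit gives 1, formula gives 1.
Agrees on all 8 inputs.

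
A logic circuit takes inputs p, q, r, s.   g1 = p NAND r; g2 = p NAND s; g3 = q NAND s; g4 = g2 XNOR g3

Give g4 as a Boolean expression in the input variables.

g2 = p NAND s
g3 = q NAND s
g4 = g2 XNOR g3 = (p NAND s) XNOR (q NAND s)

(p NAND s) XNOR (q NAND s)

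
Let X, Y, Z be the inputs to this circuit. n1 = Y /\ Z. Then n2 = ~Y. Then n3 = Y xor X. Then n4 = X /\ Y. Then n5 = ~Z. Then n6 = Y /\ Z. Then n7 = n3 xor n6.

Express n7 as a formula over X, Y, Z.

(Y xor X) xor (Y /\ Z)

n3 = Y xor X
n6 = Y /\ Z
n7 = n3 xor n6 = (Y xor X) xor (Y /\ Z)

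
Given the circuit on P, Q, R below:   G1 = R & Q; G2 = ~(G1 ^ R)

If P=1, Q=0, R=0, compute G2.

G1 = 0 & 0 = 0
G2 = ~(0 ^ 0) = 1

1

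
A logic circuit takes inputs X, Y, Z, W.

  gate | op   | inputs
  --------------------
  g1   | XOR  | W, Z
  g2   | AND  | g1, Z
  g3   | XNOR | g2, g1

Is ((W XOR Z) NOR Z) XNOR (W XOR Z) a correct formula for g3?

No

g1 = W XOR Z
g2 = g1 AND Z = (W XOR Z) AND Z
g3 = g2 XNOR g1 = ((W XOR Z) AND Z) XNOR (W XOR Z)
At X=0, Y=0, Z=0, W=0: circuit gives 1, formula gives 0.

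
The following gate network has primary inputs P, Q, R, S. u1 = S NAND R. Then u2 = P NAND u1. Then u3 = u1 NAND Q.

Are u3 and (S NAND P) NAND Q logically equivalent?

No

u1 = S NAND R
u3 = u1 NAND Q = (S NAND R) NAND Q
At P=0, Q=1, R=1, S=1: circuit gives 1, formula gives 0.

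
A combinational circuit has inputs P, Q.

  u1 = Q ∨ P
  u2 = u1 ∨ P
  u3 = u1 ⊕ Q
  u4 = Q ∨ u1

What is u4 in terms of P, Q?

u1 = Q ∨ P
u4 = Q ∨ u1 = Q ∨ (Q ∨ P)

Q ∨ (Q ∨ P)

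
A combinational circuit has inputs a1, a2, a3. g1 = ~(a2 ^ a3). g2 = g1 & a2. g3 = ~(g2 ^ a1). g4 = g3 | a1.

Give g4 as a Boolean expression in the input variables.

g1 = ~(a2 ^ a3)
g2 = g1 & a2 = (~(a2 ^ a3)) & a2
g3 = ~(g2 ^ a1) = ~(((~(a2 ^ a3)) & a2) ^ a1)
g4 = g3 | a1 = (~(((~(a2 ^ a3)) & a2) ^ a1)) | a1

(~(((~(a2 ^ a3)) & a2) ^ a1)) | a1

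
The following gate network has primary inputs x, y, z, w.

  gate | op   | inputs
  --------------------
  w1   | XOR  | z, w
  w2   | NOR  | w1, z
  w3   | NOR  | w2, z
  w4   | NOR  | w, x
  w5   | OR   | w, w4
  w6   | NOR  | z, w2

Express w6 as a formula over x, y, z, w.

w1 = z XOR w
w2 = w1 NOR z = (z XOR w) NOR z
w6 = z NOR w2 = z NOR ((z XOR w) NOR z)

z NOR ((z XOR w) NOR z)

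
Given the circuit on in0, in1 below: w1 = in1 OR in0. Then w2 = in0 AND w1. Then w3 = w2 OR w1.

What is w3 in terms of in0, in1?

(in0 AND (in1 OR in0)) OR (in1 OR in0)

w1 = in1 OR in0
w2 = in0 AND w1 = in0 AND (in1 OR in0)
w3 = w2 OR w1 = (in0 AND (in1 OR in0)) OR (in1 OR in0)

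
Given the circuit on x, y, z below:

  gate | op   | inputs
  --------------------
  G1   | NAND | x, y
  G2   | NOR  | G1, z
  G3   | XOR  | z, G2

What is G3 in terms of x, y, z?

G1 = x NAND y
G2 = G1 NOR z = (x NAND y) NOR z
G3 = z XOR G2 = z XOR ((x NAND y) NOR z)

z XOR ((x NAND y) NOR z)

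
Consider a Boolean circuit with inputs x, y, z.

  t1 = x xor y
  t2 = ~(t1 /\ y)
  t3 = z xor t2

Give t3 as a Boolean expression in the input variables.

t1 = x xor y
t2 = ~(t1 /\ y) = ~((x xor y) /\ y)
t3 = z xor t2 = z xor (~((x xor y) /\ y))

z xor (~((x xor y) /\ y))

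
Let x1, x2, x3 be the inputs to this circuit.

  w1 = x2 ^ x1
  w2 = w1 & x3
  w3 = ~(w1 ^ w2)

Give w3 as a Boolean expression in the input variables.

~((x2 ^ x1) ^ ((x2 ^ x1) & x3))

w1 = x2 ^ x1
w2 = w1 & x3 = (x2 ^ x1) & x3
w3 = ~(w1 ^ w2) = ~((x2 ^ x1) ^ ((x2 ^ x1) & x3))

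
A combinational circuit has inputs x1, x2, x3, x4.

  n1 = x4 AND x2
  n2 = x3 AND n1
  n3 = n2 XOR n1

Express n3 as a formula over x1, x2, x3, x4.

n1 = x4 AND x2
n2 = x3 AND n1 = x3 AND (x4 AND x2)
n3 = n2 XOR n1 = (x3 AND (x4 AND x2)) XOR (x4 AND x2)

(x3 AND (x4 AND x2)) XOR (x4 AND x2)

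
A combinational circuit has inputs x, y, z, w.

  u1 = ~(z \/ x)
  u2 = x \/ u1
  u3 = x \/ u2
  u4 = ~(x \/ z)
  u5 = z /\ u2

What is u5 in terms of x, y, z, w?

z /\ (x \/ (~(z \/ x)))

u1 = ~(z \/ x)
u2 = x \/ u1 = x \/ (~(z \/ x))
u5 = z /\ u2 = z /\ (x \/ (~(z \/ x)))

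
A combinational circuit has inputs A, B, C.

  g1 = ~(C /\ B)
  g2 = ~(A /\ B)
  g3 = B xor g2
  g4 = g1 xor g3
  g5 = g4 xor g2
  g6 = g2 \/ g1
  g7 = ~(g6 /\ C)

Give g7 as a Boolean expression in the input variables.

g1 = ~(C /\ B)
g2 = ~(A /\ B)
g6 = g2 \/ g1 = (~(A /\ B)) \/ (~(C /\ B))
g7 = ~(g6 /\ C) = ~(((~(A /\ B)) \/ (~(C /\ B))) /\ C)

~(((~(A /\ B)) \/ (~(C /\ B))) /\ C)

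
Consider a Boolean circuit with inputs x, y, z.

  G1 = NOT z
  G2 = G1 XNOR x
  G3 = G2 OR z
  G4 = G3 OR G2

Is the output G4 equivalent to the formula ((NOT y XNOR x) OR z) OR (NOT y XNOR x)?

No

G1 = NOT z
G2 = G1 XNOR x = NOT z XNOR x
G3 = G2 OR z = (NOT z XNOR x) OR z
G4 = G3 OR G2 = ((NOT z XNOR x) OR z) OR (NOT z XNOR x)
At x=0, y=1, z=0: circuit gives 0, formula gives 1.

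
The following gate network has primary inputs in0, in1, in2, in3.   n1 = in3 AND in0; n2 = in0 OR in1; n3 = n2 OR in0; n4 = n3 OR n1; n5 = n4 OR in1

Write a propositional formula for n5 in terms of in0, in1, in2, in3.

(((in0 OR in1) OR in0) OR (in3 AND in0)) OR in1

n1 = in3 AND in0
n2 = in0 OR in1
n3 = n2 OR in0 = (in0 OR in1) OR in0
n4 = n3 OR n1 = ((in0 OR in1) OR in0) OR (in3 AND in0)
n5 = n4 OR in1 = (((in0 OR in1) OR in0) OR (in3 AND in0)) OR in1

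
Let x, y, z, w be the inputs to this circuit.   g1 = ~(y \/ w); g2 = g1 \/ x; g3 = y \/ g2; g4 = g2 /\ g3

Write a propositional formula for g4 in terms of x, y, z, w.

((~(y \/ w)) \/ x) /\ (y \/ ((~(y \/ w)) \/ x))

g1 = ~(y \/ w)
g2 = g1 \/ x = (~(y \/ w)) \/ x
g3 = y \/ g2 = y \/ ((~(y \/ w)) \/ x)
g4 = g2 /\ g3 = ((~(y \/ w)) \/ x) /\ (y \/ ((~(y \/ w)) \/ x))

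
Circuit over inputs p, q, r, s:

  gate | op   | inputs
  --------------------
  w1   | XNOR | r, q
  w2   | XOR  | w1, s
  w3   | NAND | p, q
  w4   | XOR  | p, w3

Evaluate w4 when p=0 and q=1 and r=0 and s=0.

1

w3 = 0 NAND 1 = 1
w4 = 0 XOR 1 = 1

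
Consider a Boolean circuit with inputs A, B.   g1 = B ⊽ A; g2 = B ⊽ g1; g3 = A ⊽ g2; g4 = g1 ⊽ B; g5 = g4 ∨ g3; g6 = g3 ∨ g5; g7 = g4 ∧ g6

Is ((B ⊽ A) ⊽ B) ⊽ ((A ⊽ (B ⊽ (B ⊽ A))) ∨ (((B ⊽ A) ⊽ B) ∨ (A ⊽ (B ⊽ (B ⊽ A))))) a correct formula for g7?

No

g1 = B ⊽ A
g2 = B ⊽ g1 = B ⊽ (B ⊽ A)
g3 = A ⊽ g2 = A ⊽ (B ⊽ (B ⊽ A))
g4 = g1 ⊽ B = (B ⊽ A) ⊽ B
g5 = g4 ∨ g3 = ((B ⊽ A) ⊽ B) ∨ (A ⊽ (B ⊽ (B ⊽ A)))
g6 = g3 ∨ g5 = (A ⊽ (B ⊽ (B ⊽ A))) ∨ (((B ⊽ A) ⊽ B) ∨ (A ⊽ (B ⊽ (B ⊽ A))))
g7 = g4 ∧ g6 = ((B ⊽ A) ⊽ B) ∧ ((A ⊽ (B ⊽ (B ⊽ A))) ∨ (((B ⊽ A) ⊽ B) ∨ (A ⊽ (B ⊽ (B ⊽ A)))))
At A=1, B=0: circuit gives 1, formula gives 0.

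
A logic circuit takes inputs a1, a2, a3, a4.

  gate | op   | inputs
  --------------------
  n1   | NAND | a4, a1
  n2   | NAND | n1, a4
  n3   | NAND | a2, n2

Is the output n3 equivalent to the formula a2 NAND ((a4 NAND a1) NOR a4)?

n1 = a4 NAND a1
n2 = n1 NAND a4 = (a4 NAND a1) NAND a4
n3 = a2 NAND n2 = a2 NAND ((a4 NAND a1) NAND a4)
At a1=0, a2=1, a3=0, a4=0: circuit gives 0, formula gives 1.

No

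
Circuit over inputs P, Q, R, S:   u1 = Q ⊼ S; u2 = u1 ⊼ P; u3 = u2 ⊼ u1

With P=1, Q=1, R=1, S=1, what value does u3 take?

u1 = 1 ⊼ 1 = 0
u2 = 0 ⊼ 1 = 1
u3 = 1 ⊼ 0 = 1

1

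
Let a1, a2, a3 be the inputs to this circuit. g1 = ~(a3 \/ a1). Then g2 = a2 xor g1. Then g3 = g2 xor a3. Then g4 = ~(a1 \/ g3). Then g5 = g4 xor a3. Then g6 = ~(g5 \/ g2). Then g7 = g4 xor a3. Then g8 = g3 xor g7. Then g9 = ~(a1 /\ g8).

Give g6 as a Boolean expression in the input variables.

~(((~(a1 \/ ((a2 xor (~(a3 \/ a1))) xor a3))) xor a3) \/ (a2 xor (~(a3 \/ a1))))

g1 = ~(a3 \/ a1)
g2 = a2 xor g1 = a2 xor (~(a3 \/ a1))
g3 = g2 xor a3 = (a2 xor (~(a3 \/ a1))) xor a3
g4 = ~(a1 \/ g3) = ~(a1 \/ ((a2 xor (~(a3 \/ a1))) xor a3))
g5 = g4 xor a3 = (~(a1 \/ ((a2 xor (~(a3 \/ a1))) xor a3))) xor a3
g6 = ~(g5 \/ g2) = ~(((~(a1 \/ ((a2 xor (~(a3 \/ a1))) xor a3))) xor a3) \/ (a2 xor (~(a3 \/ a1))))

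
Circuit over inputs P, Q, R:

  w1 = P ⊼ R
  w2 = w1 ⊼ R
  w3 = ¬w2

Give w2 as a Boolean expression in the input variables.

w1 = P ⊼ R
w2 = w1 ⊼ R = (P ⊼ R) ⊼ R

(P ⊼ R) ⊼ R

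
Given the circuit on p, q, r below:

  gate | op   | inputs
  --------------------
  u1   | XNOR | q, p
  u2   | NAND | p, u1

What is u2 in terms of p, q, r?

p NAND (q XNOR p)

u1 = q XNOR p
u2 = p NAND u1 = p NAND (q XNOR p)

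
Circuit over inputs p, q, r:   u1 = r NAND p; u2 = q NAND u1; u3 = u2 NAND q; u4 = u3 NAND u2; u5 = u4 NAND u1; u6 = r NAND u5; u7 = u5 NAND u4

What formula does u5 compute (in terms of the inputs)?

u1 = r NAND p
u2 = q NAND u1 = q NAND (r NAND p)
u3 = u2 NAND q = (q NAND (r NAND p)) NAND q
u4 = u3 NAND u2 = ((q NAND (r NAND p)) NAND q) NAND (q NAND (r NAND p))
u5 = u4 NAND u1 = (((q NAND (r NAND p)) NAND q) NAND (q NAND (r NAND p))) NAND (r NAND p)

(((q NAND (r NAND p)) NAND q) NAND (q NAND (r NAND p))) NAND (r NAND p)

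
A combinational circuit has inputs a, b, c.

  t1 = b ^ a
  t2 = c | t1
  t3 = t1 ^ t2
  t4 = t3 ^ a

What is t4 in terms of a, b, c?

((b ^ a) ^ (c | (b ^ a))) ^ a

t1 = b ^ a
t2 = c | t1 = c | (b ^ a)
t3 = t1 ^ t2 = (b ^ a) ^ (c | (b ^ a))
t4 = t3 ^ a = ((b ^ a) ^ (c | (b ^ a))) ^ a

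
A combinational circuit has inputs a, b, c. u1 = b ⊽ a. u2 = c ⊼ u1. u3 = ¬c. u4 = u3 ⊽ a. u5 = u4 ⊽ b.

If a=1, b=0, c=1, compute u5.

1

u3 = ¬1 = 0
u4 = 0 ⊽ 1 = 0
u5 = 0 ⊽ 0 = 1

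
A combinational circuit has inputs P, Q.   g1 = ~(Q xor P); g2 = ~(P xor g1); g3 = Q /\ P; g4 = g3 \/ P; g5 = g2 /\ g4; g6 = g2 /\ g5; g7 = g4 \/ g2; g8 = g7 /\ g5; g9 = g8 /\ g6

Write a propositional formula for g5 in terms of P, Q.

g1 = ~(Q xor P)
g2 = ~(P xor g1) = ~(P xor (~(Q xor P)))
g3 = Q /\ P
g4 = g3 \/ P = (Q /\ P) \/ P
g5 = g2 /\ g4 = (~(P xor (~(Q xor P)))) /\ ((Q /\ P) \/ P)

(~(P xor (~(Q xor P)))) /\ ((Q /\ P) \/ P)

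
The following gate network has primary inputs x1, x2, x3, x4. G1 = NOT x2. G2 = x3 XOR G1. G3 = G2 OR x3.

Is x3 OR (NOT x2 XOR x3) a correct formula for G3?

Yes

G1 = NOT x2
G2 = x3 XOR G1 = x3 XOR NOT x2
G3 = G2 OR x3 = (x3 XOR NOT x2) OR x3
At x1=0, x2=1, x3=0, x4=0: circuit gives 0, formula gives 0.
At x1=0, x2=0, x3=0, x4=0: circuit gives 1, formula gives 1.
Agrees on all 16 inputs.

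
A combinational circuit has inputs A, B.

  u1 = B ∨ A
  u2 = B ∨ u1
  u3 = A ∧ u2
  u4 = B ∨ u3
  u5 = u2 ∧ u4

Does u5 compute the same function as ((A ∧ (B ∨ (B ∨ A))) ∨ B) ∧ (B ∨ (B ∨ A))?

u1 = B ∨ A
u2 = B ∨ u1 = B ∨ (B ∨ A)
u3 = A ∧ u2 = A ∧ (B ∨ (B ∨ A))
u4 = B ∨ u3 = B ∨ (A ∧ (B ∨ (B ∨ A)))
u5 = u2 ∧ u4 = (B ∨ (B ∨ A)) ∧ (B ∨ (A ∧ (B ∨ (B ∨ A))))
At A=0, B=0: circuit gives 0, formula gives 0.
At A=0, B=1: circuit gives 1, formula gives 1.
Agrees on all 4 inputs.

Yes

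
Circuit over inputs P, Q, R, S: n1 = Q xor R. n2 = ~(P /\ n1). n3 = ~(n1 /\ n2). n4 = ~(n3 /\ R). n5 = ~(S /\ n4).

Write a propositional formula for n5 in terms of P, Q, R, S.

n1 = Q xor R
n2 = ~(P /\ n1) = ~(P /\ (Q xor R))
n3 = ~(n1 /\ n2) = ~((Q xor R) /\ (~(P /\ (Q xor R))))
n4 = ~(n3 /\ R) = ~((~((Q xor R) /\ (~(P /\ (Q xor R))))) /\ R)
n5 = ~(S /\ n4) = ~(S /\ (~((~((Q xor R) /\ (~(P /\ (Q xor R))))) /\ R)))

~(S /\ (~((~((Q xor R) /\ (~(P /\ (Q xor R))))) /\ R)))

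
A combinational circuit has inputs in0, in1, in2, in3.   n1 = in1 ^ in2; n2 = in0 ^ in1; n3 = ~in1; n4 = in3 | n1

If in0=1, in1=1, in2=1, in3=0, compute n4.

0

n1 = 1 ^ 1 = 0
n4 = 0 | 0 = 0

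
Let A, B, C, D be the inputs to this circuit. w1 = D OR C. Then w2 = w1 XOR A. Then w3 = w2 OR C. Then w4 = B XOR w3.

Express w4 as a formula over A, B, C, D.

w1 = D OR C
w2 = w1 XOR A = (D OR C) XOR A
w3 = w2 OR C = ((D OR C) XOR A) OR C
w4 = B XOR w3 = B XOR (((D OR C) XOR A) OR C)

B XOR (((D OR C) XOR A) OR C)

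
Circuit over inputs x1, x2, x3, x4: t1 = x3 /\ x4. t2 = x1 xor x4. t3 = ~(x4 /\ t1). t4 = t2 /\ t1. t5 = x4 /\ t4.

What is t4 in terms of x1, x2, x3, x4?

(x1 xor x4) /\ (x3 /\ x4)

t1 = x3 /\ x4
t2 = x1 xor x4
t4 = t2 /\ t1 = (x1 xor x4) /\ (x3 /\ x4)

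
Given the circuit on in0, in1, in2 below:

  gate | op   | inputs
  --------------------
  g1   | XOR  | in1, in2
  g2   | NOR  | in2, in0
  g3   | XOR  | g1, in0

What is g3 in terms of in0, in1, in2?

g1 = in1 XOR in2
g3 = g1 XOR in0 = (in1 XOR in2) XOR in0

(in1 XOR in2) XOR in0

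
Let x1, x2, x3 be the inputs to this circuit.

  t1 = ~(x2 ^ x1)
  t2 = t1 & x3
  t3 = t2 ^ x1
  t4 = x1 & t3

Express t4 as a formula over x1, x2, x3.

x1 & (((~(x2 ^ x1)) & x3) ^ x1)

t1 = ~(x2 ^ x1)
t2 = t1 & x3 = (~(x2 ^ x1)) & x3
t3 = t2 ^ x1 = ((~(x2 ^ x1)) & x3) ^ x1
t4 = x1 & t3 = x1 & (((~(x2 ^ x1)) & x3) ^ x1)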